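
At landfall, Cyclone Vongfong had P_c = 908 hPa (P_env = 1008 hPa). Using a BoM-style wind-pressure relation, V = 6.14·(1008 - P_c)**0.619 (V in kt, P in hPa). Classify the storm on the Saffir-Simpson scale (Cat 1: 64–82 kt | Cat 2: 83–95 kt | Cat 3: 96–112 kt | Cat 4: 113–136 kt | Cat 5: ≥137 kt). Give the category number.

3

ΔP = 1008 − 908 = 100 hPa.
V ≈ 6.14 × 100^0.619 = 6.14 × 17.30 ≈ 106 kt.
106 kt falls in the Category 3 band.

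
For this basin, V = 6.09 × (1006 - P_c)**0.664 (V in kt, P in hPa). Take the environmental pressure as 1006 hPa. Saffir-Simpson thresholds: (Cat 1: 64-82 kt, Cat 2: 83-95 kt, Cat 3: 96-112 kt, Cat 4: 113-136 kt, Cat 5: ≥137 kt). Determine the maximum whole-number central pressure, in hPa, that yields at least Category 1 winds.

Category 1 begins at V = 64 kt.
Required ΔP = (64/6.09)^(1/0.664) = 10.509^1.506 ≈ 34.55 hPa.
P_c ≤ 1006 − 34.55 = 971.45, so the highest integer P_c is 971 hPa.

971 hPa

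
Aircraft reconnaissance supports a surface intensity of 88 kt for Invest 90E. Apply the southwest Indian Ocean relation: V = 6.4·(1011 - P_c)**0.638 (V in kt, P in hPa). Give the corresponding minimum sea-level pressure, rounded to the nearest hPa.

950 hPa

ΔP = (V / 6.4)^(1/0.638) = (88/6.4)^1.567.
88/6.4 = 13.750; 13.750^1.567 ≈ 60.84 hPa.
P_c = 1011 − 60.84 = 950.16 ≈ 950 hPa.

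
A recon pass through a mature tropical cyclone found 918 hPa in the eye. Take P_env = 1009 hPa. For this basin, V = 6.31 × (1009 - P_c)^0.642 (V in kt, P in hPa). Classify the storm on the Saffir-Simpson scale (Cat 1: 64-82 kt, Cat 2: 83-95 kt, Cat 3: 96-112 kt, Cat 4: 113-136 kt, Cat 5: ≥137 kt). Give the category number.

4

ΔP = 1009 − 918 = 91 hPa.
V ≈ 6.31 × 91^0.642 = 6.31 × 18.10 ≈ 114 kt.
114 kt falls in the Category 4 band.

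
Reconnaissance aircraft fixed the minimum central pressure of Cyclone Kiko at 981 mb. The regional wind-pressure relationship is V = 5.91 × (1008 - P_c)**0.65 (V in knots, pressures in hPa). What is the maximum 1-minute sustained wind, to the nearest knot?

50 kt

ΔP = 1008 − 981 = 27 mb.
27^0.65 ≈ 8.519.
V ≈ 5.91 × 8.519 ≈ 50.3 kt.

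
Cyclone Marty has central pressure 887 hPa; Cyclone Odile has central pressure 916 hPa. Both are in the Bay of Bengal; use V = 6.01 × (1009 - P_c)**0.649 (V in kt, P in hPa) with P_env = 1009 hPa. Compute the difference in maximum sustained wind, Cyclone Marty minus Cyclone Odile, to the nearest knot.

Cyclone Marty: ΔP = 122; V ≈ 6.01 × 122^0.649 ≈ 135.81 kt.
Cyclone Odile: ΔP = 93; V ≈ 6.01 × 93^0.649 ≈ 113.87 kt.
Difference ≈ 135.81 − 113.87 = 21.94 → 22 kt.

22 kt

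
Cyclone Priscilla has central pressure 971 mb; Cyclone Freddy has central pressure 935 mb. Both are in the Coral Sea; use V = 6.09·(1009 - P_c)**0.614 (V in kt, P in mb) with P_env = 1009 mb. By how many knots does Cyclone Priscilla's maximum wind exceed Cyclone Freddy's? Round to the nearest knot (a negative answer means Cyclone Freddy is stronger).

-29 kt

Cyclone Priscilla: ΔP = 38; V ≈ 6.09 × 38^0.614 ≈ 56.83 kt.
Cyclone Freddy: ΔP = 74; V ≈ 6.09 × 74^0.614 ≈ 85.57 kt.
Difference ≈ 56.83 − 85.57 = -28.74 → -29 kt.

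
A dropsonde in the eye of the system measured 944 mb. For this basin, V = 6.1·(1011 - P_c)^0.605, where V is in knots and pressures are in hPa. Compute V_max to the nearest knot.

ΔP = 1011 − 944 = 67 mb.
67^0.605 ≈ 12.728.
V ≈ 6.1 × 12.728 ≈ 77.6 kt.

78 kt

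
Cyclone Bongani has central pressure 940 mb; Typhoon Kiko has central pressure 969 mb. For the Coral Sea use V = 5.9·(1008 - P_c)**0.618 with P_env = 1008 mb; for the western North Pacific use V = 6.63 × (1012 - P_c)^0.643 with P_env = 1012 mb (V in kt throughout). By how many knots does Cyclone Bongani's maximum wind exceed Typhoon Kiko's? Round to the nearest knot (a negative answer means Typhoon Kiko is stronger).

6 kt

Cyclone Bongani: ΔP = 68; V ≈ 5.9 × 68^0.618 ≈ 80.05 kt.
Typhoon Kiko: ΔP = 43; V ≈ 6.63 × 43^0.643 ≈ 74.44 kt.
Difference ≈ 80.05 − 74.44 = 5.61 → 6 kt.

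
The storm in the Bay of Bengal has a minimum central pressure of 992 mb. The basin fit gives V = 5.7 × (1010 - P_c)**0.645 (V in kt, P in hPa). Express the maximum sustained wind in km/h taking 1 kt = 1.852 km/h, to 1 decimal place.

ΔP = 1010 − 992 = 18 mb.
V ≈ 5.7 × 18^0.645 = 5.7 × 6.451 ≈ 36.773 kt.
36.773 × 1.852 ≈ 68.10 km/h → 68.1 km/h.

68.1 km/h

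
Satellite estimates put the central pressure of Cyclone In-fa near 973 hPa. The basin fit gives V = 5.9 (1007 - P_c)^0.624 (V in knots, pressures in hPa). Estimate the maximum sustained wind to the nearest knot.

53 kt

ΔP = 1007 − 973 = 34 hPa.
34^0.624 ≈ 9.029.
V ≈ 5.9 × 9.029 ≈ 53.3 kt.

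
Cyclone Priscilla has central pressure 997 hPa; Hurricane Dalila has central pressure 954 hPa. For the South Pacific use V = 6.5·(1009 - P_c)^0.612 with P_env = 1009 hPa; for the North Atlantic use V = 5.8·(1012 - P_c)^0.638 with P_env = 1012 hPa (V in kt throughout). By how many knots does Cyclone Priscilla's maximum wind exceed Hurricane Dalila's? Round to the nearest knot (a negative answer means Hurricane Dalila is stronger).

Cyclone Priscilla: ΔP = 12; V ≈ 6.5 × 12^0.612 ≈ 29.74 kt.
Hurricane Dalila: ΔP = 58; V ≈ 5.8 × 58^0.638 ≈ 77.36 kt.
Difference ≈ 29.74 − 77.36 = -47.62 → -48 kt.

-48 kt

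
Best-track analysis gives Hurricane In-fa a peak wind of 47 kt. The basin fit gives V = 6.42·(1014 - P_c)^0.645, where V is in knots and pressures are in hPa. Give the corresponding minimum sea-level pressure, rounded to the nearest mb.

992 mb

ΔP = (V / 6.42)^(1/0.645) = (47/6.42)^1.550.
47/6.42 = 7.321; 7.321^1.550 ≈ 21.90 mb.
P_c = 1014 − 21.90 = 992.10 ≈ 992 mb.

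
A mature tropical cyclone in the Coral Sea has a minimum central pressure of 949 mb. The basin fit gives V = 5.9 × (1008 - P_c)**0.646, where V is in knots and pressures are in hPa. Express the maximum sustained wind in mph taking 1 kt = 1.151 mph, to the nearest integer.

95 mph

ΔP = 1008 − 949 = 59 mb.
V ≈ 5.9 × 59^0.646 = 5.9 × 13.931 ≈ 82.191 kt.
82.191 × 1.151 ≈ 94.60 mph → 95 mph.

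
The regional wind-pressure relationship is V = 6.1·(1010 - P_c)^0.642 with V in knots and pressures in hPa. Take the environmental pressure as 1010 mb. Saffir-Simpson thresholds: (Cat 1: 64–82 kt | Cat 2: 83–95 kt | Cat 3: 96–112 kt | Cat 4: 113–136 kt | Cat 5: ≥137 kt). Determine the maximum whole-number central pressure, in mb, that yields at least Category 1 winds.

971 mb

Category 1 begins at V = 64 kt.
Required ΔP = (64/6.1)^(1/0.642) = 10.492^1.558 ≈ 38.91 mb.
P_c ≤ 1010 − 38.91 = 971.09, so the highest integer P_c is 971 mb.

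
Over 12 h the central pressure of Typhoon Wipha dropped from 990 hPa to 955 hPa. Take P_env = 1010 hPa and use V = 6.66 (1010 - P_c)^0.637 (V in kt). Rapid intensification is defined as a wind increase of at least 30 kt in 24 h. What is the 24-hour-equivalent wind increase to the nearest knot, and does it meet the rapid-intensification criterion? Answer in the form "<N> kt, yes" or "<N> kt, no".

81 kt, yes

V₁: ΔP = 20, V ≈ 6.66 × 20^0.637 ≈ 44.90 kt.
V₂: ΔP = 55, V ≈ 6.66 × 55^0.637 ≈ 85.52 kt.
ΔV over 12 h = 40.62 kt → 24 h equivalent = 40.62 × 24/12 ≈ 81.24 kt.
81 kt ≥ 30 kt ⇒ rapid intensification.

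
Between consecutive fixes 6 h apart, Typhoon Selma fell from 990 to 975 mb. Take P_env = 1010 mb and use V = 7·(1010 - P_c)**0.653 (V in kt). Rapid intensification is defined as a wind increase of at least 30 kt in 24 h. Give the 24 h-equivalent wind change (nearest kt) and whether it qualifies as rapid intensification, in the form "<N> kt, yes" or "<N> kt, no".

V₁: ΔP = 20, V ≈ 7 × 20^0.653 ≈ 49.51 kt.
V₂: ΔP = 35, V ≈ 7 × 35^0.653 ≈ 71.35 kt.
ΔV over 6 h = 21.84 kt → 24 h equivalent = 21.84 × 24/6 ≈ 87.36 kt.
87 kt ≥ 30 kt ⇒ rapid intensification.

87 kt, yes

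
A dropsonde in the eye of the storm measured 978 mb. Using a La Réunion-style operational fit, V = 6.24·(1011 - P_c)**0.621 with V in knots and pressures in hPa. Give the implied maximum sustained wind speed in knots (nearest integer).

ΔP = 1011 − 978 = 33 mb.
33^0.621 ≈ 8.770.
V ≈ 6.24 × 8.770 ≈ 54.7 kt.

55 kt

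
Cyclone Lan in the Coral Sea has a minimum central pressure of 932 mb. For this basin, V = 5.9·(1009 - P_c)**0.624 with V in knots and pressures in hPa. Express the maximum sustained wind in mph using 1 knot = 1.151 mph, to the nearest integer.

102 mph

ΔP = 1009 − 932 = 77 mb.
V ≈ 5.9 × 77^0.624 = 5.9 × 15.037 ≈ 88.720 kt.
88.720 × 1.151 ≈ 102.12 mph → 102 mph.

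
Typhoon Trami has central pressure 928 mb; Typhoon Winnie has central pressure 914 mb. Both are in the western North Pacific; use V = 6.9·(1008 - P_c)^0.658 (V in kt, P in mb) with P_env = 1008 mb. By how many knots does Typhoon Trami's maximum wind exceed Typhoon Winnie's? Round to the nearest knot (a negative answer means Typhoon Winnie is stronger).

-14 kt

Typhoon Trami: ΔP = 80; V ≈ 6.9 × 80^0.658 ≈ 123.33 kt.
Typhoon Winnie: ΔP = 94; V ≈ 6.9 × 94^0.658 ≈ 137.14 kt.
Difference ≈ 123.33 − 137.14 = -13.81 → -14 kt.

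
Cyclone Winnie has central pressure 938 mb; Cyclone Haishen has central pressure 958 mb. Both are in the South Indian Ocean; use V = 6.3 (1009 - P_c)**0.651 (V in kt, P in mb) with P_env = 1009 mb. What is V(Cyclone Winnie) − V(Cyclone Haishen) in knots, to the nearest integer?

20 kt

Cyclone Winnie: ΔP = 71; V ≈ 6.3 × 71^0.651 ≈ 101.04 kt.
Cyclone Haishen: ΔP = 51; V ≈ 6.3 × 51^0.651 ≈ 81.46 kt.
Difference ≈ 101.04 − 81.46 = 19.58 → 20 kt.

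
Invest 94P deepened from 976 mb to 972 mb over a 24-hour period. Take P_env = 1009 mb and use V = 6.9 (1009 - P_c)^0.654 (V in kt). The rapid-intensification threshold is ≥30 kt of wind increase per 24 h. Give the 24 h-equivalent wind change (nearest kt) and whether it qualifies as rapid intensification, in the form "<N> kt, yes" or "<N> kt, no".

5 kt, no

V₁: ΔP = 33, V ≈ 6.9 × 33^0.654 ≈ 67.91 kt.
V₂: ΔP = 37, V ≈ 6.9 × 37^0.654 ≈ 73.19 kt.
ΔV over 24 h = 5.28 kt → 24 h equivalent = 5.28 × 24/24 ≈ 5.28 kt.
5 kt < 30 kt ⇒ not rapid intensification.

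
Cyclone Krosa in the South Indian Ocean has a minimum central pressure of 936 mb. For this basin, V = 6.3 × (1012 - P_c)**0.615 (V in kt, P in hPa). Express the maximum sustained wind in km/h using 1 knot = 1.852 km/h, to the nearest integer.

ΔP = 1012 − 936 = 76 mb.
V ≈ 6.3 × 76^0.615 = 6.3 × 14.345 ≈ 90.373 kt.
90.373 × 1.852 ≈ 167.37 km/h → 167 km/h.

167 km/h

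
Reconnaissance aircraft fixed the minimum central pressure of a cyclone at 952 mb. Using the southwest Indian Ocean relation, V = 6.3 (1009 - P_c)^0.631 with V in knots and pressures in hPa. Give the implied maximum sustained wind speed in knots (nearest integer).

81 kt

ΔP = 1009 − 952 = 57 mb.
57^0.631 ≈ 12.822.
V ≈ 6.3 × 12.822 ≈ 80.8 kt.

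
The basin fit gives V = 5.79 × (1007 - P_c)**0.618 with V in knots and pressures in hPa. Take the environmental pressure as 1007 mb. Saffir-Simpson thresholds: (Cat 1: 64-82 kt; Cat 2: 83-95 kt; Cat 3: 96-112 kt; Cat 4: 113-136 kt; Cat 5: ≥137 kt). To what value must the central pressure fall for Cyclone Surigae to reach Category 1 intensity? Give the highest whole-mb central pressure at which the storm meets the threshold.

958 mb

Category 1 begins at V = 64 kt.
Required ΔP = (64/5.79)^(1/0.618) = 11.054^1.618 ≈ 48.81 mb.
P_c ≤ 1007 − 48.81 = 958.19, so the highest integer P_c is 958 mb.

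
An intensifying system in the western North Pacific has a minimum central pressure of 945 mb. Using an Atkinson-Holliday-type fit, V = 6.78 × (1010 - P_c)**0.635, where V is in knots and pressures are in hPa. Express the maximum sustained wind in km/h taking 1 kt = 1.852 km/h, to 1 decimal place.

ΔP = 1010 − 945 = 65 mb.
V ≈ 6.78 × 65^0.635 = 6.78 × 14.164 ≈ 96.035 kt.
96.035 × 1.852 ≈ 177.86 km/h → 177.9 km/h.

177.9 km/h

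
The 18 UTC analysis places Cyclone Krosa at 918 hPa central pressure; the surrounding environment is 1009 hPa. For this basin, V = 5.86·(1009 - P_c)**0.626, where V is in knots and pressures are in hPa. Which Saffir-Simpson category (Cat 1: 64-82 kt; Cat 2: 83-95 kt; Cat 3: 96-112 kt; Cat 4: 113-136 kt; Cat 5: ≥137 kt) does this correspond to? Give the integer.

3

ΔP = 1009 − 918 = 91 hPa.
V ≈ 5.86 × 91^0.626 = 5.86 × 16.84 ≈ 99 kt.
99 kt falls in the Category 3 band.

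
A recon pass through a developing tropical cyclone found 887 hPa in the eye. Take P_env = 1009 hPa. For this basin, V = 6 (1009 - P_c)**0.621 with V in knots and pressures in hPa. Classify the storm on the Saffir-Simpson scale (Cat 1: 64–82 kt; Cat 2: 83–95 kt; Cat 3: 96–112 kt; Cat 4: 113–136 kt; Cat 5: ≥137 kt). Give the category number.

ΔP = 1009 − 887 = 122 hPa.
V ≈ 6 × 122^0.621 = 6 × 19.75 ≈ 119 kt.
119 kt falls in the Category 4 band.

4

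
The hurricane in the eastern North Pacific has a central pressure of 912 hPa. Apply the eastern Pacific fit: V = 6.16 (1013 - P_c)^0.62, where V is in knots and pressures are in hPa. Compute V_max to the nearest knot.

ΔP = 1013 − 912 = 101 hPa.
101^0.62 ≈ 17.486.
V ≈ 6.16 × 17.486 ≈ 107.7 kt.

108 kt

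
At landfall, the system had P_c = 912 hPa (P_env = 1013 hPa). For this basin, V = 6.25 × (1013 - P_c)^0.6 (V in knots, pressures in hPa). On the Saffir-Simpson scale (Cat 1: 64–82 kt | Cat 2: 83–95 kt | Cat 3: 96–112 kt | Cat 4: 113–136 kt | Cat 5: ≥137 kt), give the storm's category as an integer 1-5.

3

ΔP = 1013 − 912 = 101 hPa.
V ≈ 6.25 × 101^0.6 = 6.25 × 15.94 ≈ 100 kt.
100 kt falls in the Category 3 band.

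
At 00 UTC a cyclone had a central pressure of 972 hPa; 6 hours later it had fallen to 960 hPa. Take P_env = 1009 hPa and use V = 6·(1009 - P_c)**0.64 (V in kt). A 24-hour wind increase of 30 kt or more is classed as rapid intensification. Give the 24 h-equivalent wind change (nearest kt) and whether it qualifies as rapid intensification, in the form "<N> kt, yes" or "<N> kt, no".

V₁: ΔP = 37, V ≈ 6 × 37^0.64 ≈ 60.51 kt.
V₂: ΔP = 49, V ≈ 6 × 49^0.64 ≈ 72.42 kt.
ΔV over 6 h = 11.91 kt → 24 h equivalent = 11.91 × 24/6 ≈ 47.64 kt.
48 kt ≥ 30 kt ⇒ rapid intensification.

48 kt, yes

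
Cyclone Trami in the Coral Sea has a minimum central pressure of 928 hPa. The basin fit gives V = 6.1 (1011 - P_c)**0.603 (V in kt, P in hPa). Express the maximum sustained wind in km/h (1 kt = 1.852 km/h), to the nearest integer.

ΔP = 1011 − 928 = 83 hPa.
V ≈ 6.1 × 83^0.603 = 6.1 × 14.362 ≈ 87.606 kt.
87.606 × 1.852 ≈ 162.25 km/h → 162 km/h.

162 km/h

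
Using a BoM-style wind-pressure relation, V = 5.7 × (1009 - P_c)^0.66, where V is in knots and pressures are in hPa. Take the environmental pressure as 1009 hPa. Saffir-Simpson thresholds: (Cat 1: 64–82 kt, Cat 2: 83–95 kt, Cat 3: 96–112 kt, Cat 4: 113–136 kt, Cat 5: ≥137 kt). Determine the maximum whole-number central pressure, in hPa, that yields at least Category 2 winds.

951 hPa

Category 2 begins at V = 83 kt.
Required ΔP = (83/5.7)^(1/0.66) = 14.561^1.515 ≈ 57.87 hPa.
P_c ≤ 1009 − 57.87 = 951.13, so the highest integer P_c is 951 hPa.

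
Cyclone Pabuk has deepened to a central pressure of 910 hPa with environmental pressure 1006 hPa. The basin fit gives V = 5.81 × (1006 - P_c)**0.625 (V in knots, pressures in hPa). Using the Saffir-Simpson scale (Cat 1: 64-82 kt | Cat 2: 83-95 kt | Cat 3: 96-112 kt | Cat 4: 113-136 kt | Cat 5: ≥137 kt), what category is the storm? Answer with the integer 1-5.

3

ΔP = 1006 − 910 = 96 hPa.
V ≈ 5.81 × 96^0.625 = 5.81 × 17.33 ≈ 101 kt.
101 kt falls in the Category 3 band.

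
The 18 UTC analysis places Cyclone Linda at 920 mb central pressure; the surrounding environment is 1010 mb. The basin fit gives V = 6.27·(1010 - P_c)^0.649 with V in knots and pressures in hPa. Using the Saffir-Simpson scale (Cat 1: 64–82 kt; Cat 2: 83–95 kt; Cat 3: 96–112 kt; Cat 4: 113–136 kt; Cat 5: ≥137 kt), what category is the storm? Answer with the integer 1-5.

4

ΔP = 1010 − 920 = 90 mb.
V ≈ 6.27 × 90^0.649 = 6.27 × 18.55 ≈ 116 kt.
116 kt falls in the Category 4 band.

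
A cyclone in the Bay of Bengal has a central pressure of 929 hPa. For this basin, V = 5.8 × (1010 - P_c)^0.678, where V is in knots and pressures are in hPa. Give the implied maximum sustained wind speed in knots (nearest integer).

ΔP = 1010 − 929 = 81 hPa.
81^0.678 ≈ 19.677.
V ≈ 5.8 × 19.677 ≈ 114.1 kt.

114 kt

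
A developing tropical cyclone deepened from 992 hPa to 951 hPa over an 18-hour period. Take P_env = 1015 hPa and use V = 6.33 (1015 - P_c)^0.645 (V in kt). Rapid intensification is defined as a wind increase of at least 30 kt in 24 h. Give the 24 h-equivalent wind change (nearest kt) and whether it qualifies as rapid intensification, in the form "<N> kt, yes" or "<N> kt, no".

V₁: ΔP = 23, V ≈ 6.33 × 23^0.645 ≈ 47.83 kt.
V₂: ΔP = 64, V ≈ 6.33 × 64^0.645 ≈ 92.55 kt.
ΔV over 18 h = 44.72 kt → 24 h equivalent = 44.72 × 24/18 ≈ 59.63 kt.
60 kt ≥ 30 kt ⇒ rapid intensification.

60 kt, yes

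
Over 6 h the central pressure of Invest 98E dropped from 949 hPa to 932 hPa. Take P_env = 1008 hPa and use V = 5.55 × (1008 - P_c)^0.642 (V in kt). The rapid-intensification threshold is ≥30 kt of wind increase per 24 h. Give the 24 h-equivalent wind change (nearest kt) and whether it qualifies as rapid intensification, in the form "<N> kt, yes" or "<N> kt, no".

V₁: ΔP = 59, V ≈ 5.55 × 59^0.642 ≈ 76.06 kt.
V₂: ΔP = 76, V ≈ 5.55 × 76^0.642 ≈ 89.49 kt.
ΔV over 6 h = 13.43 kt → 24 h equivalent = 13.43 × 24/6 ≈ 53.72 kt.
54 kt ≥ 30 kt ⇒ rapid intensification.

54 kt, yes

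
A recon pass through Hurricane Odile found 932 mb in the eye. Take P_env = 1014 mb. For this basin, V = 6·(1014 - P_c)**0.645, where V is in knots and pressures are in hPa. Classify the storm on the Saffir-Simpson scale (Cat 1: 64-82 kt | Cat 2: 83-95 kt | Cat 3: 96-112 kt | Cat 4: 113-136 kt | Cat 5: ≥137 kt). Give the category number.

3

ΔP = 1014 − 932 = 82 mb.
V ≈ 6 × 82^0.645 = 6 × 17.16 ≈ 103 kt.
103 kt falls in the Category 3 band.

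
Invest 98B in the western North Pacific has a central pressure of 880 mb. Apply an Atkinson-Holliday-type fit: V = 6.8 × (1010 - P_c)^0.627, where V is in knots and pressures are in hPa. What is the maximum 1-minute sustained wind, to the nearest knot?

144 kt

ΔP = 1010 − 880 = 130 mb.
130^0.627 ≈ 21.156.
V ≈ 6.8 × 21.156 ≈ 143.9 kt.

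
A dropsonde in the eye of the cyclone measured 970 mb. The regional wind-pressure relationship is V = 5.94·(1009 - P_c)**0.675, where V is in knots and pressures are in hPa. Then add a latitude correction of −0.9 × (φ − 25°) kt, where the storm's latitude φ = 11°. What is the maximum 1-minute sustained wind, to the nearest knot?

83 kt

ΔP = 1009 − 970 = 39 mb.
39^0.675 ≈ 11.857.
V ≈ 5.94 × 11.857 ≈ 70.4 kt.
Latitude correction: −0.9 × (11 − 25) = 12.6 kt.
Corrected V ≈ 83 kt → 83 kt.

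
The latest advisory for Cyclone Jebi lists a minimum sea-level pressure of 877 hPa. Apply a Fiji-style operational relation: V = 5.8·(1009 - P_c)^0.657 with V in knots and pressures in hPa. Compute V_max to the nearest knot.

143 kt

ΔP = 1009 − 877 = 132 hPa.
132^0.657 ≈ 24.730.
V ≈ 5.8 × 24.730 ≈ 143.4 kt.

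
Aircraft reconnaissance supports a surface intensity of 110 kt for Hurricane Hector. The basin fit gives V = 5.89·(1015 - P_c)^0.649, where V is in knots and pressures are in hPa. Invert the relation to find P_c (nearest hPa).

924 hPa

ΔP = (V / 5.89)^(1/0.649) = (110/5.89)^1.541.
110/5.89 = 18.676; 18.676^1.541 ≈ 90.95 hPa.
P_c = 1015 − 90.95 = 924.05 ≈ 924 hPa.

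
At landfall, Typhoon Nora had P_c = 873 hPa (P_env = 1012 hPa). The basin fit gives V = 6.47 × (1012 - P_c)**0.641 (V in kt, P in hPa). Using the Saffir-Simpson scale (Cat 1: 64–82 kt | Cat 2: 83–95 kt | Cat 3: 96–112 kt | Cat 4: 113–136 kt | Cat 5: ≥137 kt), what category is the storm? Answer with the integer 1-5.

5

ΔP = 1012 − 873 = 139 hPa.
V ≈ 6.47 × 139^0.641 = 6.47 × 23.64 ≈ 153 kt.
153 kt falls in the Category 5 band.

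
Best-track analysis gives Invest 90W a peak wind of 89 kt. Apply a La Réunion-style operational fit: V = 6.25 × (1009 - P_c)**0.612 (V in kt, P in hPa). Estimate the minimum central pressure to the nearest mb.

932 mb

ΔP = (V / 6.25)^(1/0.612) = (89/6.25)^1.634.
89/6.25 = 14.240; 14.240^1.634 ≈ 76.70 mb.
P_c = 1009 − 76.70 = 932.30 ≈ 932 mb.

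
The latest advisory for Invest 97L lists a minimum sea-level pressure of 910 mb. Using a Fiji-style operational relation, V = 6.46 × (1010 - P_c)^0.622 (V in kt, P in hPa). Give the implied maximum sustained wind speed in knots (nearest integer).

113 kt

ΔP = 1010 − 910 = 100 mb.
100^0.622 ≈ 17.539.
V ≈ 6.46 × 17.539 ≈ 113.3 kt.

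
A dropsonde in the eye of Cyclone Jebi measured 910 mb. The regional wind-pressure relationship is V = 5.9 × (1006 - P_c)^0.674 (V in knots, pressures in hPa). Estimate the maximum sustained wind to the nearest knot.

ΔP = 1006 − 910 = 96 mb.
96^0.674 ≈ 21.680.
V ≈ 5.9 × 21.680 ≈ 127.9 kt.

128 kt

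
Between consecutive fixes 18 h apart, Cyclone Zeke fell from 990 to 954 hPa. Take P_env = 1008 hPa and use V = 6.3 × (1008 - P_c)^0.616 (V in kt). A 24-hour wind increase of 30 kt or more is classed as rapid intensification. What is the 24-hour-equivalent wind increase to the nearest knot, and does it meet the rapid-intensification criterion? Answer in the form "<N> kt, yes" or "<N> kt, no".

V₁: ΔP = 18, V ≈ 6.3 × 18^0.616 ≈ 37.38 kt.
V₂: ΔP = 54, V ≈ 6.3 × 54^0.616 ≈ 73.54 kt.
ΔV over 18 h = 36.16 kt → 24 h equivalent = 36.16 × 24/18 ≈ 48.21 kt.
48 kt ≥ 30 kt ⇒ rapid intensification.

48 kt, yes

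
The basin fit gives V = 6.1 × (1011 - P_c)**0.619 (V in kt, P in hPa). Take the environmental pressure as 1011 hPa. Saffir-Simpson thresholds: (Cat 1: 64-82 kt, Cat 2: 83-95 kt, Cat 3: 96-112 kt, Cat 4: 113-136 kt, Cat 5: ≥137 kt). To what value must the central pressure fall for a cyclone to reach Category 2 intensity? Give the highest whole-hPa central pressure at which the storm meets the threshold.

943 hPa

Category 2 begins at V = 83 kt.
Required ΔP = (83/6.1)^(1/0.619) = 13.607^1.616 ≈ 67.85 hPa.
P_c ≤ 1011 − 67.85 = 943.15, so the highest integer P_c is 943 hPa.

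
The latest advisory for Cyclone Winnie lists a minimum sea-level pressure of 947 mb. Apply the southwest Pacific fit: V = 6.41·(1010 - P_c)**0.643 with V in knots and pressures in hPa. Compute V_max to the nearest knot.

92 kt

ΔP = 1010 − 947 = 63 mb.
63^0.643 ≈ 14.354.
V ≈ 6.41 × 14.354 ≈ 92.0 kt.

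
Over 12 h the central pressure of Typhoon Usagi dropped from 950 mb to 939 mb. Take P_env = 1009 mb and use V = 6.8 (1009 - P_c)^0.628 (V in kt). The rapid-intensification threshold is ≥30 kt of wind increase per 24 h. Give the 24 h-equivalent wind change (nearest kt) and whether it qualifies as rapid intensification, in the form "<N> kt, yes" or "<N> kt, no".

20 kt, no

V₁: ΔP = 59, V ≈ 6.8 × 59^0.628 ≈ 88.02 kt.
V₂: ΔP = 70, V ≈ 6.8 × 70^0.628 ≈ 98.00 kt.
ΔV over 12 h = 9.98 kt → 24 h equivalent = 9.98 × 24/12 ≈ 19.96 kt.
20 kt < 30 kt ⇒ not rapid intensification.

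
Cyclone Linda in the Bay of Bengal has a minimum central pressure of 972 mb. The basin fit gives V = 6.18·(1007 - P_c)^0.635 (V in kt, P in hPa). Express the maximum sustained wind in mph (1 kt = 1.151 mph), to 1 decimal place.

68.0 mph

ΔP = 1007 − 972 = 35 mb.
V ≈ 6.18 × 35^0.635 = 6.18 × 9.561 ≈ 59.084 kt.
59.084 × 1.151 ≈ 68.01 mph → 68.0 mph.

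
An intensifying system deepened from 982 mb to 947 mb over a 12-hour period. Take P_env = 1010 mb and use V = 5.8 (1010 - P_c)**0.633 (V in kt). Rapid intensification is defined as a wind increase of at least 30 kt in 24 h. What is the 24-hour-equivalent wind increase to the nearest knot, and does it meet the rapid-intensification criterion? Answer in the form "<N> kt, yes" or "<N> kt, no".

64 kt, yes

V₁: ΔP = 28, V ≈ 5.8 × 28^0.633 ≈ 47.81 kt.
V₂: ΔP = 63, V ≈ 5.8 × 63^0.633 ≈ 79.87 kt.
ΔV over 12 h = 32.06 kt → 24 h equivalent = 32.06 × 24/12 ≈ 64.12 kt.
64 kt ≥ 30 kt ⇒ rapid intensification.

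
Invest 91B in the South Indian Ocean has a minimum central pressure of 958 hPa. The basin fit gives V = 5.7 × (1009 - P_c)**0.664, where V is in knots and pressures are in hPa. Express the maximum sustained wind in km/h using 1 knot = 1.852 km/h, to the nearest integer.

144 km/h

ΔP = 1009 − 958 = 51 hPa.
V ≈ 5.7 × 51^0.664 = 5.7 × 13.609 ≈ 77.571 kt.
77.571 × 1.852 ≈ 143.66 km/h → 144 km/h.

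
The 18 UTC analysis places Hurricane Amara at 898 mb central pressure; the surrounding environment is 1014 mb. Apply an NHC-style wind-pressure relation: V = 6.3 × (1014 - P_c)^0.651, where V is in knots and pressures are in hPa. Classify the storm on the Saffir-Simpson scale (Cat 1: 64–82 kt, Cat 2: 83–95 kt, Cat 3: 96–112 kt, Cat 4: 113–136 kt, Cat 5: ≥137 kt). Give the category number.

ΔP = 1014 − 898 = 116 mb.
V ≈ 6.3 × 116^0.651 = 6.3 × 22.08 ≈ 139 kt.
139 kt falls in the Category 5 band.

5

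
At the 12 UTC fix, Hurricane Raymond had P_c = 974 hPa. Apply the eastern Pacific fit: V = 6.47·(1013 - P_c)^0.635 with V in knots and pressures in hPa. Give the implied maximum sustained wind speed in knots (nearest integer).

66 kt

ΔP = 1013 − 974 = 39 hPa.
39^0.635 ≈ 10.241.
V ≈ 6.47 × 10.241 ≈ 66.3 kt.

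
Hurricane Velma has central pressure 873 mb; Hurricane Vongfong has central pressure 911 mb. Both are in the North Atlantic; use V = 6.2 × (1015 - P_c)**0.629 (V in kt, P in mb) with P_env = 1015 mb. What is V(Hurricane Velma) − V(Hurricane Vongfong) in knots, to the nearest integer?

25 kt

Hurricane Velma: ΔP = 142; V ≈ 6.2 × 142^0.629 ≈ 140.02 kt.
Hurricane Vongfong: ΔP = 104; V ≈ 6.2 × 104^0.629 ≈ 115.11 kt.
Difference ≈ 140.02 − 115.11 = 24.91 → 25 kt.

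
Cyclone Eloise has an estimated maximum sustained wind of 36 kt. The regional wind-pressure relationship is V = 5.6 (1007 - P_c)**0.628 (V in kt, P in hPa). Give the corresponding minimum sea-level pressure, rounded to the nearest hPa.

988 hPa

ΔP = (V / 5.6)^(1/0.628) = (36/5.6)^1.592.
36/5.6 = 6.429; 6.429^1.592 ≈ 19.36 hPa.
P_c = 1007 − 19.36 = 987.64 ≈ 988 hPa.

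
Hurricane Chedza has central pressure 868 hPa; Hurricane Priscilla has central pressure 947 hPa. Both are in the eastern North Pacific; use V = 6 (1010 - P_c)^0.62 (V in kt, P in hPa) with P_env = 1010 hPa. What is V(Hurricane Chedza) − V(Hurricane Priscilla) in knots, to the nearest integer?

Hurricane Chedza: ΔP = 142; V ≈ 6 × 142^0.62 ≈ 129.59 kt.
Hurricane Priscilla: ΔP = 63; V ≈ 6 × 63^0.62 ≈ 78.30 kt.
Difference ≈ 129.59 − 78.30 = 51.29 → 51 kt.

51 kt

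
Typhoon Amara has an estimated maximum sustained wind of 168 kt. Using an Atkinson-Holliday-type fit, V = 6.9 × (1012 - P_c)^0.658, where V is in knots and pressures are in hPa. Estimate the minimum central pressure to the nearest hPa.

884 hPa

ΔP = (V / 6.9)^(1/0.658) = (168/6.9)^1.520.
168/6.9 = 24.348; 24.348^1.520 ≈ 127.96 hPa.
P_c = 1012 − 127.96 = 884.04 ≈ 884 hPa.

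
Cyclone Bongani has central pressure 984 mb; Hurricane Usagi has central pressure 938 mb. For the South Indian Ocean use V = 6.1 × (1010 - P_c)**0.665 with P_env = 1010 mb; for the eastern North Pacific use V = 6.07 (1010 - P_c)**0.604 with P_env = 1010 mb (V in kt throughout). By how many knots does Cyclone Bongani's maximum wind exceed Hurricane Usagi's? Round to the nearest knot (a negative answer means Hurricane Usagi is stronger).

Cyclone Bongani: ΔP = 26; V ≈ 6.1 × 26^0.665 ≈ 53.25 kt.
Hurricane Usagi: ΔP = 72; V ≈ 6.07 × 72^0.604 ≈ 80.36 kt.
Difference ≈ 53.25 − 80.36 = -27.11 → -27 kt.

-27 kt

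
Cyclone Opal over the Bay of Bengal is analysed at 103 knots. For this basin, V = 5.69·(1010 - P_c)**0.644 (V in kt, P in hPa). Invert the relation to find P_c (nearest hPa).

ΔP = (V / 5.69)^(1/0.644) = (103/5.69)^1.553.
103/5.69 = 18.102; 18.102^1.553 ≈ 89.74 hPa.
P_c = 1010 − 89.74 = 920.26 ≈ 920 hPa.

920 hPa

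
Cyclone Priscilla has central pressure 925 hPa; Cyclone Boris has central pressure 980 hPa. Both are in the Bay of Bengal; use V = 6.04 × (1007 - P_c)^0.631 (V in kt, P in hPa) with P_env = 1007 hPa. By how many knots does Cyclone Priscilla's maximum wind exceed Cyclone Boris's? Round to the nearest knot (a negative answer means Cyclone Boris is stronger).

Cyclone Priscilla: ΔP = 82; V ≈ 6.04 × 82^0.631 ≈ 97.42 kt.
Cyclone Boris: ΔP = 27; V ≈ 6.04 × 27^0.631 ≈ 48.33 kt.
Difference ≈ 97.42 − 48.33 = 49.09 → 49 kt.

49 kt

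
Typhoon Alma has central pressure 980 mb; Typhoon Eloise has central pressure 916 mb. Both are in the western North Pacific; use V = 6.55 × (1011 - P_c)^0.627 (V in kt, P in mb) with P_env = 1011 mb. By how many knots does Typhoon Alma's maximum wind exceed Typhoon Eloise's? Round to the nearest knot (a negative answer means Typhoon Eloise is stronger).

Typhoon Alma: ΔP = 31; V ≈ 6.55 × 31^0.627 ≈ 56.41 kt.
Typhoon Eloise: ΔP = 95; V ≈ 6.55 × 95^0.627 ≈ 113.83 kt.
Difference ≈ 56.41 − 113.83 = -57.42 → -57 kt.

-57 kt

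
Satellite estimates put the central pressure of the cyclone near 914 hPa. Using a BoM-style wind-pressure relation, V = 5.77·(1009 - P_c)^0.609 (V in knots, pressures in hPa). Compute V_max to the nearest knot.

ΔP = 1009 − 914 = 95 hPa.
95^0.609 ≈ 16.012.
V ≈ 5.77 × 16.012 ≈ 92.4 kt.

92 kt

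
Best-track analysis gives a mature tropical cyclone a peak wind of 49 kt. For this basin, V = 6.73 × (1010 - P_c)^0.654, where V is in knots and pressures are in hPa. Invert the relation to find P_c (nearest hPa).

ΔP = (V / 6.73)^(1/0.654) = (49/6.73)^1.529.
49/6.73 = 7.281; 7.281^1.529 ≈ 20.81 hPa.
P_c = 1010 − 20.81 = 989.19 ≈ 989 hPa.

989 hPa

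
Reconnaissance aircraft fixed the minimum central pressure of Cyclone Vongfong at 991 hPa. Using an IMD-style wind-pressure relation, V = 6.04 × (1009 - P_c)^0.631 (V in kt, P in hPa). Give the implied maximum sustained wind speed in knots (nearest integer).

37 kt

ΔP = 1009 − 991 = 18 hPa.
18^0.631 ≈ 6.196.
V ≈ 6.04 × 6.196 ≈ 37.4 kt.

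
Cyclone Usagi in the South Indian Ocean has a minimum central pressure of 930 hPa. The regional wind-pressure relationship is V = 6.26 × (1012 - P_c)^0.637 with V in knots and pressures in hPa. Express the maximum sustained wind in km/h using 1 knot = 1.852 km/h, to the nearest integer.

192 km/h

ΔP = 1012 − 930 = 82 hPa.
V ≈ 6.26 × 82^0.637 = 6.26 × 16.561 ≈ 103.675 kt.
103.675 × 1.852 ≈ 192.01 km/h → 192 km/h.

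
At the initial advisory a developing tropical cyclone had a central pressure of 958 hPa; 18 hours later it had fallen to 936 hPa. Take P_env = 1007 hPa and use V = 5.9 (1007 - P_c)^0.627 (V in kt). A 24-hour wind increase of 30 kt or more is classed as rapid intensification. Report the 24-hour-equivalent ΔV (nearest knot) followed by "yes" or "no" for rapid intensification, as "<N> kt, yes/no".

V₁: ΔP = 49, V ≈ 5.9 × 49^0.627 ≈ 67.70 kt.
V₂: ΔP = 71, V ≈ 5.9 × 71^0.627 ≈ 85.43 kt.
ΔV over 18 h = 17.73 kt → 24 h equivalent = 17.73 × 24/18 ≈ 23.64 kt.
24 kt < 30 kt ⇒ not rapid intensification.

24 kt, no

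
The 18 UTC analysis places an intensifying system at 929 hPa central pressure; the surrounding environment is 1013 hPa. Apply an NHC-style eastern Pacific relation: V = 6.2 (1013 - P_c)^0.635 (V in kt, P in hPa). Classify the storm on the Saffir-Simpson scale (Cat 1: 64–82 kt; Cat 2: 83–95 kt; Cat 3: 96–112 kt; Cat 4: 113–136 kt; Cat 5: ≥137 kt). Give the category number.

ΔP = 1013 − 929 = 84 hPa.
V ≈ 6.2 × 84^0.635 = 6.2 × 16.67 ≈ 103 kt.
103 kt falls in the Category 3 band.

3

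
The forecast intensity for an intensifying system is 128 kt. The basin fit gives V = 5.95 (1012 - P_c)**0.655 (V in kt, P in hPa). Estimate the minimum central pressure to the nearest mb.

904 mb

ΔP = (V / 5.95)^(1/0.655) = (128/5.95)^1.527.
128/5.95 = 21.513; 21.513^1.527 ≈ 108.30 mb.
P_c = 1012 − 108.30 = 903.70 ≈ 904 mb.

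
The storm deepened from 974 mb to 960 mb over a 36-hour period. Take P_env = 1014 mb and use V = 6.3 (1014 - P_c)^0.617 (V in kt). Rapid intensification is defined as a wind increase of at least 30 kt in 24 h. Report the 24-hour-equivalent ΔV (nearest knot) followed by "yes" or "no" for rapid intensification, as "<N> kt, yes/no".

V₁: ΔP = 40, V ≈ 6.3 × 40^0.617 ≈ 61.35 kt.
V₂: ΔP = 54, V ≈ 6.3 × 54^0.617 ≈ 73.83 kt.
ΔV over 36 h = 12.48 kt → 24 h equivalent = 12.48 × 24/36 ≈ 8.32 kt.
8 kt < 30 kt ⇒ not rapid intensification.

8 kt, no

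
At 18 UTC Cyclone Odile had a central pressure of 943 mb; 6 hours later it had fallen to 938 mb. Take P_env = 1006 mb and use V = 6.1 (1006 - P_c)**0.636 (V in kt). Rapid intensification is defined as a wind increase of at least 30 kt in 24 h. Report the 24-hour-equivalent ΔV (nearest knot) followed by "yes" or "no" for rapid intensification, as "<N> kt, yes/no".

V₁: ΔP = 63, V ≈ 6.1 × 63^0.636 ≈ 85.06 kt.
V₂: ΔP = 68, V ≈ 6.1 × 68^0.636 ≈ 89.29 kt.
ΔV over 6 h = 4.23 kt → 24 h equivalent = 4.23 × 24/6 ≈ 16.92 kt.
17 kt < 30 kt ⇒ not rapid intensification.

17 kt, no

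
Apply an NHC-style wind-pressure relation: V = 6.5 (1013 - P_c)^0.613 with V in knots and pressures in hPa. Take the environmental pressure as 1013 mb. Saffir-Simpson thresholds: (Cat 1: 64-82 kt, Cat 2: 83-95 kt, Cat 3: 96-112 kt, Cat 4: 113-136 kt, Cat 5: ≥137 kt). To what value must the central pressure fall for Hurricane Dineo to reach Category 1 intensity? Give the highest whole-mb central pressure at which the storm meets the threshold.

971 mb

Category 1 begins at V = 64 kt.
Required ΔP = (64/6.5)^(1/0.613) = 9.846^1.631 ≈ 41.72 mb.
P_c ≤ 1013 − 41.72 = 971.28, so the highest integer P_c is 971 mb.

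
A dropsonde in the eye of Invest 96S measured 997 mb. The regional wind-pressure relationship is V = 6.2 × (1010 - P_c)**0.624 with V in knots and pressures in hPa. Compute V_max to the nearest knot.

31 kt

ΔP = 1010 − 997 = 13 mb.
13^0.624 ≈ 4.956.
V ≈ 6.2 × 4.956 ≈ 30.7 kt.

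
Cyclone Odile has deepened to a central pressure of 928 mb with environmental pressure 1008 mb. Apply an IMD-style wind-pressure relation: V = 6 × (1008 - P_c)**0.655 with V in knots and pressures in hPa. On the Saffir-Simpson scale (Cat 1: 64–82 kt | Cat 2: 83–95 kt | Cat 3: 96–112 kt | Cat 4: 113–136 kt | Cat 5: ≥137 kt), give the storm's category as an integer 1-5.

ΔP = 1008 − 928 = 80 mb.
V ≈ 6 × 80^0.655 = 6 × 17.64 ≈ 106 kt.
106 kt falls in the Category 3 band.

3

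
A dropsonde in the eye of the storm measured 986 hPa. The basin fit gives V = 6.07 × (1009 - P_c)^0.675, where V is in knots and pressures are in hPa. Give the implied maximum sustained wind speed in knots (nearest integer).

50 kt

ΔP = 1009 − 986 = 23 hPa.
23^0.675 ≈ 8.302.
V ≈ 6.07 × 8.302 ≈ 50.4 kt.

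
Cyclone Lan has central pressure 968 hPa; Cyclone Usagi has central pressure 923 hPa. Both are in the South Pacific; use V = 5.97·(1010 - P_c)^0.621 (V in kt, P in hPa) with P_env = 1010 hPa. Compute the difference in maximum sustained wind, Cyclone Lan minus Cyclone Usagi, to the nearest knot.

-35 kt

Cyclone Lan: ΔP = 42; V ≈ 5.97 × 42^0.621 ≈ 60.82 kt.
Cyclone Usagi: ΔP = 87; V ≈ 5.97 × 87^0.621 ≈ 95.59 kt.
Difference ≈ 60.82 − 95.59 = -34.77 → -35 kt.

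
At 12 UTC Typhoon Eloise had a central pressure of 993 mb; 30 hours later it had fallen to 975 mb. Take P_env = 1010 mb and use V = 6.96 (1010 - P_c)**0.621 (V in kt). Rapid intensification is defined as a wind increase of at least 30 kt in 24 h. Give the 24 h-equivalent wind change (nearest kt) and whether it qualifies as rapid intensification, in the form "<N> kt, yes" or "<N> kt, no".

18 kt, no

V₁: ΔP = 17, V ≈ 6.96 × 17^0.621 ≈ 40.43 kt.
V₂: ΔP = 35, V ≈ 6.96 × 35^0.621 ≈ 63.31 kt.
ΔV over 30 h = 22.88 kt → 24 h equivalent = 22.88 × 24/30 ≈ 18.30 kt.
18 kt < 30 kt ⇒ not rapid intensification.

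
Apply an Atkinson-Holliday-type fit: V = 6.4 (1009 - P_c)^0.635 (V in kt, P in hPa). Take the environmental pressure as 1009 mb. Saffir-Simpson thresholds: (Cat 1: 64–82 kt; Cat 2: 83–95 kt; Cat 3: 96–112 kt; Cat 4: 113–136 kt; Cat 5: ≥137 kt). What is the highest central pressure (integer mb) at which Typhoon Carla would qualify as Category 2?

952 mb

Category 2 begins at V = 83 kt.
Required ΔP = (83/6.4)^(1/0.635) = 12.969^1.575 ≈ 56.57 mb.
P_c ≤ 1009 − 56.57 = 952.43, so the highest integer P_c is 952 mb.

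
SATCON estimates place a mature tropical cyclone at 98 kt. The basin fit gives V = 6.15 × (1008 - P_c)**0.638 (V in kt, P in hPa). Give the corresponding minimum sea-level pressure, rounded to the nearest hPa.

931 hPa

ΔP = (V / 6.15)^(1/0.638) = (98/6.15)^1.567.
98/6.15 = 15.935; 15.935^1.567 ≈ 76.66 hPa.
P_c = 1008 − 76.66 = 931.34 ≈ 931 hPa.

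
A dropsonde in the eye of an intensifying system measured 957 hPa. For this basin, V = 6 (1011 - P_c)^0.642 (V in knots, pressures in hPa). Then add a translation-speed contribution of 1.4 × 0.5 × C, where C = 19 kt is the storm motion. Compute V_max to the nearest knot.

ΔP = 1011 − 957 = 54 hPa.
54^0.642 ≈ 12.948.
V ≈ 6 × 12.948 ≈ 77.7 kt.
Translation term: 1.4 × 0.5 × 19 = 13.3 kt.
Corrected V ≈ 91 kt → 91 kt.

91 kt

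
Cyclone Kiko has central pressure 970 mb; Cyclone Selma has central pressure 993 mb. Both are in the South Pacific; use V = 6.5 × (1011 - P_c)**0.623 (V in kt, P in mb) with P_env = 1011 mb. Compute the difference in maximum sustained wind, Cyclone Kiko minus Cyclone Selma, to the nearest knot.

Cyclone Kiko: ΔP = 41; V ≈ 6.5 × 41^0.623 ≈ 65.72 kt.
Cyclone Selma: ΔP = 18; V ≈ 6.5 × 18^0.623 ≈ 39.35 kt.
Difference ≈ 65.72 − 39.35 = 26.37 → 26 kt.

26 kt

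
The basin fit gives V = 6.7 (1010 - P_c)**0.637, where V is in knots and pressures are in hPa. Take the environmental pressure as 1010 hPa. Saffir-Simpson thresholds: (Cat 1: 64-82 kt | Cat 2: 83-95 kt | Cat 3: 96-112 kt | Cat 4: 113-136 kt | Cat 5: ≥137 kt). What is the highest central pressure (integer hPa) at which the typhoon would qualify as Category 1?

Category 1 begins at V = 64 kt.
Required ΔP = (64/6.7)^(1/0.637) = 9.552^1.570 ≈ 34.56 hPa.
P_c ≤ 1010 − 34.56 = 975.44, so the highest integer P_c is 975 hPa.

975 hPa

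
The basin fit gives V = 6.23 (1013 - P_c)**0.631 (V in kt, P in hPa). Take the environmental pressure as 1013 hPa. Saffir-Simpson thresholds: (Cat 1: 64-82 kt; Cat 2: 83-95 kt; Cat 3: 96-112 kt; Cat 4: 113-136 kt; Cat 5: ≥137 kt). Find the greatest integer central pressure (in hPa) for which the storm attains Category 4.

914 hPa

Category 4 begins at V = 113 kt.
Required ΔP = (113/6.23)^(1/0.631) = 18.138^1.585 ≈ 98.76 hPa.
P_c ≤ 1013 − 98.76 = 914.24, so the highest integer P_c is 914 hPa.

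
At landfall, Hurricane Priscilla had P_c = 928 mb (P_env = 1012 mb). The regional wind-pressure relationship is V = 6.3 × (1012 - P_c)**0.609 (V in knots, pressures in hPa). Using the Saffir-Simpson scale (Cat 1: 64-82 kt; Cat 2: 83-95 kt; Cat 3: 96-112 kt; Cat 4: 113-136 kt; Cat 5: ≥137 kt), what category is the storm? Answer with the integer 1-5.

ΔP = 1012 − 928 = 84 mb.
V ≈ 6.3 × 84^0.609 = 6.3 × 14.86 ≈ 94 kt.
94 kt falls in the Category 2 band.

2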